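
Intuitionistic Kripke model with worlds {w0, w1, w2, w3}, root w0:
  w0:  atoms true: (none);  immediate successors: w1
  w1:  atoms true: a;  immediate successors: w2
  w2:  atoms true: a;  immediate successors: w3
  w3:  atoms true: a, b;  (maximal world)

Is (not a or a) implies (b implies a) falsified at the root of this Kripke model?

w0 forces (not a or a) implies (b implies a): every world accessible from w0 that forces not a or a (namely w1, w2, w3) also forces b implies a.
So the root w0 forces (not a or a) implies (b implies a); the model is not a countermodel.

No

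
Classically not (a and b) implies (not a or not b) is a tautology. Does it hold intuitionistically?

This is the constructively invalid direction of De Morgan's law for conjunction, which is not intuitionistically valid.
A Kripke countermodel: worlds 0, 1, 2; order generated by 0 <= 1, 0 <= 2; atoms true at each world — 0:{}; 1:{a}; 2:{b}.
0 does not force not (a and b) implies (not a or not b): already at 0 itself, 0 forces not (a and b) but 0 does not force not a or not b.
0 does not force not a or not b: neither disjunct is forced at 0.
0 does not force not a since 1 is accessible from 0 and 1 forces a.
So the root 0 does not force the formula.

No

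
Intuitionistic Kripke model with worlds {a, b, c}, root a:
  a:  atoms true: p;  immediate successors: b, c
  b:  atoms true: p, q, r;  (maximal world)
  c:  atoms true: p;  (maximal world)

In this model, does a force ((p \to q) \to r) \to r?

a \nVdash ((p \to q) \to r) \to r: already at a itself, a \Vdash (p \to q) \to r but a \nVdash r.
a lacks atom r, so a \nVdash r.

No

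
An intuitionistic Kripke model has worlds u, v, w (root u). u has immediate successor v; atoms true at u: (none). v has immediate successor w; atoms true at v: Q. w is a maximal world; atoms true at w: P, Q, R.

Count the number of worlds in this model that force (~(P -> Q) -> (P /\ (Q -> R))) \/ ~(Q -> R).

u: forces it.
v: forces it.
w: forces it.
Worlds forcing the formula: {u, v, w}.

3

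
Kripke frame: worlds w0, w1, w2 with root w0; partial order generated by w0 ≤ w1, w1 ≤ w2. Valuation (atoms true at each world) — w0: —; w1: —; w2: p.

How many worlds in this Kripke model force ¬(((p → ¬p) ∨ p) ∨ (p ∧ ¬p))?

0

w0: does not force it — w0 ⊮ ¬(((p → ¬p) ∨ p) ∨ (p ∧ ¬p)) since w2 is accessible from w0 and w2 ⊩ ((p → ¬p) ∨ p) ∨ (p ∧ ¬p).
w1: does not force it — w1 ⊮ ¬(((p → ¬p) ∨ p) ∨ (p ∧ ¬p)) since w2 is accessible from w1 and w2 ⊩ ((p → ¬p) ∨ p) ∨ (p ∧ ¬p).
w2: does not force it.
Worlds forcing the formula: { }.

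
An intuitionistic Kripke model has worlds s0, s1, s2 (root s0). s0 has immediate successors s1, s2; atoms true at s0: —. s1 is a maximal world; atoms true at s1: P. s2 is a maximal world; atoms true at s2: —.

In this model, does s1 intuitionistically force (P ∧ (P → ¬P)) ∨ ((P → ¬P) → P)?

s1 ⊩ (P ∧ (P → ¬P)) ∨ ((P → ¬P) → P) via the disjunct (P → ¬P) → P.

Yes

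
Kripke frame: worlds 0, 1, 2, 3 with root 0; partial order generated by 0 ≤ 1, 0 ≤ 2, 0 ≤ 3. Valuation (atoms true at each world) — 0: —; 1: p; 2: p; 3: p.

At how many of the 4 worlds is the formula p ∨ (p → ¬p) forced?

0: does not force it — 0 ⊮ p ∨ (p → ¬p): neither disjunct is forced at 0.
1: forces it.
2: forces it.
3: forces it.
Worlds forcing the formula: {1, 2, 3}.

3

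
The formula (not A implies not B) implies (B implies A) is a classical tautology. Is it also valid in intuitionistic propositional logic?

No

This is the converse of contraposition, which is not intuitionistically valid.
A Kripke countermodel: worlds u0, u1; order generated by u0 <= u1; atoms true at each world — u0:{B}; u1:{A,B}.
u0 does not force (not A implies not B) implies (B implies A): already at u0 itself, u0 forces not A implies not B but u0 does not force B implies A.
u0 does not force B implies A: already at u0 itself, u0 forces B but u0 does not force A.
u0 lacks atom A, so u0 does not force A.
So the root u0 does not force the formula.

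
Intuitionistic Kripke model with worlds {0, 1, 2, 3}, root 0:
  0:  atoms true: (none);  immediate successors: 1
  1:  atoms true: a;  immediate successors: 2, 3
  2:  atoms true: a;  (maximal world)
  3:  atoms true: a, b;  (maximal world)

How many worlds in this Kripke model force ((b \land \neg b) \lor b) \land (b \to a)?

0: does not force it — 0 \nVdash ((b \land \neg b) \lor b) \land (b \to a) since 0 fails (b \land \neg b) \lor b.
1: does not force it.
2: does not force it.
3: forces it.
Worlds forcing the formula: {3}.

1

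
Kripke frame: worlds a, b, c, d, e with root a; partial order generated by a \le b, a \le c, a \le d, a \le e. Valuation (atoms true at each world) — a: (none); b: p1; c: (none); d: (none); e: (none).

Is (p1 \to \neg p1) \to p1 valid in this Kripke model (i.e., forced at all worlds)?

No

Not every world: a \nVdash (p1 \to \neg p1) \to p1.
a \nVdash (p1 \to \neg p1) \to p1: at the accessible world c, c \Vdash p1 \to \neg p1 but c \nVdash p1.
c lacks atom p1, so c \nVdash p1.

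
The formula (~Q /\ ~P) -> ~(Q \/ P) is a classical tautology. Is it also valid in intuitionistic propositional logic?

This is a constructively valid De Morgan direction (conjunction of negations to negated disjunction), which is intuitionistically derivable.
If both ~Q and ~P hold at a world, no accessible world forces Q or forces P, so none forces Q \/ P.

Yes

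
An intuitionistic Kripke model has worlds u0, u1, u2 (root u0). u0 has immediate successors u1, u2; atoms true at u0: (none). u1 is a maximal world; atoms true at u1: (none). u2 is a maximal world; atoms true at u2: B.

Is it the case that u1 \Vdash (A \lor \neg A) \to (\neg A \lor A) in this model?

u1 \Vdash (A \lor \neg A) \to (\neg A \lor A): every world accessible from u1 that forces A \lor \neg A (namely u1) also forces \neg A \lor A.

Yes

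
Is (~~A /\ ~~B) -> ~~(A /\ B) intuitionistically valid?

Yes

This is the distribution of double negation over conjunction, which is intuitionistically derivable.
Assume ~~A, ~~B, and ~(A /\ B). From A we'd get ~B (since A /\ B is refuted), contradicting ~~B; so ~A, contradicting ~~A.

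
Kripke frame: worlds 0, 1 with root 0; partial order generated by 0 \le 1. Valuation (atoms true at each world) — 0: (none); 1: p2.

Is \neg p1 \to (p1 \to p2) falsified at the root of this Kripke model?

0 \Vdash \neg p1 \to (p1 \to p2): every world accessible from 0 that forces \neg p1 (namely 0, 1) also forces p1 \to p2.
So the root 0 forces \neg p1 \to (p1 \to p2); the model is not a countermodel.

No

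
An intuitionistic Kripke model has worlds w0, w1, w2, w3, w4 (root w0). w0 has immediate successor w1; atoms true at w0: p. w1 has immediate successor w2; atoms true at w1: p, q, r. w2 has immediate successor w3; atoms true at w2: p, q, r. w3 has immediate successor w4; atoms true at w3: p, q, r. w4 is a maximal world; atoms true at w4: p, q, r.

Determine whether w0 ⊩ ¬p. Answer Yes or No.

w0 ⊮ ¬p since w0 is accessible from w0 and w0 ⊩ p.

No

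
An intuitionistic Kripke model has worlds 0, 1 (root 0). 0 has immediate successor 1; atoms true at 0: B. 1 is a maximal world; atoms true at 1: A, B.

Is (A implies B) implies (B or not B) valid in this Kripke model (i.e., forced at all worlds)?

0 forces (A implies B) implies (B or not B): every world accessible from 0 that forces A implies B (namely 0, 1) also forces B or not B.
Since the root 0 forces (A implies B) implies (B or not B) and forcing is persistent (monotone upward), every world forces it.

Yes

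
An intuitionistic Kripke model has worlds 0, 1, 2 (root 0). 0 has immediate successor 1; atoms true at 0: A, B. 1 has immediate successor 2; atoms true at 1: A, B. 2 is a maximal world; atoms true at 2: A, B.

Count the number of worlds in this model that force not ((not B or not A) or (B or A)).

0

0: does not force it — 0 does not force not ((not B or not A) or (B or A)) since 0 is accessible from 0 and 0 forces (not B or not A) or (B or A).
1: does not force it.
2: does not force it.
Worlds forcing the formula: { }.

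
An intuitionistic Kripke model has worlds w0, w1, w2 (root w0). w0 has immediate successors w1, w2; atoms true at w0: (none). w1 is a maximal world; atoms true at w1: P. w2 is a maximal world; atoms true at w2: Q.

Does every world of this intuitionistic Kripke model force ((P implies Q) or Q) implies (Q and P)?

No

Not every world: w0 does not force ((P implies Q) or Q) implies (Q and P).
w0 does not force ((P implies Q) or Q) implies (Q and P): at the accessible world w2, w2 forces (P implies Q) or Q but w2 does not force Q and P.
w2 does not force Q and P since w2 fails P.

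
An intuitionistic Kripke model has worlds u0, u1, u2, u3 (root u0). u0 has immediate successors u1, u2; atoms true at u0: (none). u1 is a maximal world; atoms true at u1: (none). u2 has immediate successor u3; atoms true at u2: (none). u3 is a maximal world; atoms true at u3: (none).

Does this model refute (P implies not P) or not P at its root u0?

u0 forces (P implies not P) or not P via the disjunct P implies not P.
So the root u0 forces (P implies not P) or not P; the model is not a countermodel.

No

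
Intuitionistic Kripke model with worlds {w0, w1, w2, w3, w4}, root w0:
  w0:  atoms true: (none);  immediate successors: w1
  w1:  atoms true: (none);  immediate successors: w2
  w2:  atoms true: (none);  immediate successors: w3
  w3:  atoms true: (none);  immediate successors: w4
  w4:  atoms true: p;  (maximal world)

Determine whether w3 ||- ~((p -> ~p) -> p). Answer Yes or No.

w3 ||-/- ~((p -> ~p) -> p) since w3 is accessible from w3 and w3 ||- (p -> ~p) -> p.
w3 ||- (p -> ~p) -> p vacuously: no world accessible from w3 forces the antecedent p -> ~p.

No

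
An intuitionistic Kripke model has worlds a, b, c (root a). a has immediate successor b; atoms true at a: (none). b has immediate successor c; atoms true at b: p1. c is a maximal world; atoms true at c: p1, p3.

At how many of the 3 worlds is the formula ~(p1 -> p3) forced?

a: does not force it — a ||-/- ~(p1 -> p3) since c is accessible from a and c ||- p1 -> p3.
b: does not force it.
c: does not force it.
Worlds forcing the formula: { }.

0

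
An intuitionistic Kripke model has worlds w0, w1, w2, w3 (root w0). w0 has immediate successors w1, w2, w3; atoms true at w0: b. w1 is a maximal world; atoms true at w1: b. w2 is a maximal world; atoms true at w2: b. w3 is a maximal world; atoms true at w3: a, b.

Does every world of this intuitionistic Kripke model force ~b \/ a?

No

Not every world: w0 ||-/- ~b \/ a.
w0 ||-/- ~b \/ a: neither disjunct is forced at w0.
w0 ||-/- ~b since w0 is accessible from w0 and w0 ||- b.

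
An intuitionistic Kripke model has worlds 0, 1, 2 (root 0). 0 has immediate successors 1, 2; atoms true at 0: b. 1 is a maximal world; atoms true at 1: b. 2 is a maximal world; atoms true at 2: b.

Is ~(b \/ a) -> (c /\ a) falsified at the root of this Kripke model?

No

0 ||- ~(b \/ a) -> (c /\ a) vacuously: no world accessible from 0 forces the antecedent ~(b \/ a).
So the root 0 forces ~(b \/ a) -> (c /\ a); the model is not a countermodel.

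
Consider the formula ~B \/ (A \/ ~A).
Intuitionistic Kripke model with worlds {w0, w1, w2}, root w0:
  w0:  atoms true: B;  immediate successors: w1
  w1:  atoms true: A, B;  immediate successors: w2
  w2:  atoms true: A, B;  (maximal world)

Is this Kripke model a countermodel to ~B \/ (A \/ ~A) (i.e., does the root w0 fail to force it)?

Yes

w0 ||-/- ~B \/ (A \/ ~A): neither disjunct is forced at w0.
w0 ||-/- ~B since w0 is accessible from w0 and w0 ||- B.
So the root w0 does not force ~B \/ (A \/ ~A); the model is a countermodel.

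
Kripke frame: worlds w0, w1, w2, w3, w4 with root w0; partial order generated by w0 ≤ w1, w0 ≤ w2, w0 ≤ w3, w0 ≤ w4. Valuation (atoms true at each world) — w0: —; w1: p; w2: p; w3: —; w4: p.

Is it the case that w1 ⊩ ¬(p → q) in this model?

Yes

w1 ⊩ ¬(p → q): no world accessible from w1 forces p → q.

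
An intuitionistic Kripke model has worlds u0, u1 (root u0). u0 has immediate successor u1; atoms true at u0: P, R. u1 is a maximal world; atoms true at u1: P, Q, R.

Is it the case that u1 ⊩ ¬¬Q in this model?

u1 ⊩ ¬¬Q: no world accessible from u1 forces ¬Q.

Yes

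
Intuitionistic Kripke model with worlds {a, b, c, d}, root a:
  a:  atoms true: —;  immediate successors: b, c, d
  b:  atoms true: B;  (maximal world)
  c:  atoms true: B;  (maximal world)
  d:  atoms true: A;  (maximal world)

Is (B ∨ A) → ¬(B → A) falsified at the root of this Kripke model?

a ⊮ (B ∨ A) → ¬(B → A): at the accessible world d, d ⊩ B ∨ A but d ⊮ ¬(B → A).
d ⊮ ¬(B → A) since d is accessible from d and d ⊩ B → A.
d ⊩ B → A vacuously: no world accessible from d forces the antecedent B.
So the root a does not force (B ∨ A) → ¬(B → A); the model is a countermodel.

Yes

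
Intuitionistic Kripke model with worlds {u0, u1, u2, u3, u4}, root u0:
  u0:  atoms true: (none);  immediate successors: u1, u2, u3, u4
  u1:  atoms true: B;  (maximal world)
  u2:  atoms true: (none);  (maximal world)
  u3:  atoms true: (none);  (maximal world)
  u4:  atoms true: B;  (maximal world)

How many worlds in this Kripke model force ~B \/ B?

4

u0: does not force it — u0 ||-/- ~B \/ B: neither disjunct is forced at u0.
u1: forces it.
u2: forces it.
u3: forces it.
u4: forces it.
Worlds forcing the formula: {u1, u2, u3, u4}.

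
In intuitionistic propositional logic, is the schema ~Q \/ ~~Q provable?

This is the weak law of excluded middle, which is not intuitionistically valid.
A Kripke countermodel: worlds u, v, w; order generated by u <= v, u <= w; atoms true at each world — u:{}; v:{Q}; w:{}.
u ||-/- ~Q \/ ~~Q: neither disjunct is forced at u.
u ||-/- ~Q since v is accessible from u and v ||- Q.
So the root u does not force the formula.

No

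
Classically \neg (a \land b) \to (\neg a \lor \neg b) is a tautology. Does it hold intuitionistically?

No

This is the constructively invalid direction of De Morgan's law for conjunction, which is not intuitionistically valid.
A Kripke countermodel: worlds u, v, w; order generated by u \le v, u \le w; atoms true at each world — u:{}; v:{a}; w:{b}.
u \nVdash \neg (a \land b) \to (\neg a \lor \neg b): already at u itself, u \Vdash \neg (a \land b) but u \nVdash \neg a \lor \neg b.
u \nVdash \neg a \lor \neg b: neither disjunct is forced at u.
u \nVdash \neg a since v is accessible from u and v \Vdash a.
So the root u does not force the formula.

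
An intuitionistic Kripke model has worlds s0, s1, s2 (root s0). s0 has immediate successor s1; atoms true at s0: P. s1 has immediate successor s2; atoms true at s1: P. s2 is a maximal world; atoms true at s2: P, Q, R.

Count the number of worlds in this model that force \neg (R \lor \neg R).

s0: does not force it — s0 \nVdash \neg (R \lor \neg R) since s2 is accessible from s0 and s2 \Vdash R \lor \neg R.
s1: does not force it.
s2: does not force it.
Worlds forcing the formula: { }.

0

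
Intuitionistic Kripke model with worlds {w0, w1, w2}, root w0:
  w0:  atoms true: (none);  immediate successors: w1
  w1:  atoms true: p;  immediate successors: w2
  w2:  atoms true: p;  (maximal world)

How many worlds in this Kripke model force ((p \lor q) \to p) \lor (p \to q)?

w0: forces it.
w1: forces it.
w2: forces it.
Worlds forcing the formula: {w0, w1, w2}.

3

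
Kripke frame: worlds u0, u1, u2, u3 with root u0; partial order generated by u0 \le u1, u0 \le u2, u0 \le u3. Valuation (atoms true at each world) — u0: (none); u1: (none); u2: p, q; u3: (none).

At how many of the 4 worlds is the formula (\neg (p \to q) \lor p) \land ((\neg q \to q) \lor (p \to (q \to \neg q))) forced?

u0: does not force it — u0 \nVdash (\neg (p \to q) \lor p) \land ((\neg q \to q) \lor (p \to (q \to \neg q))) since u0 fails \neg (p \to q) \lor p.
u1: does not force it.
u2: forces it.
u3: does not force it.
Worlds forcing the formula: {u2}.

1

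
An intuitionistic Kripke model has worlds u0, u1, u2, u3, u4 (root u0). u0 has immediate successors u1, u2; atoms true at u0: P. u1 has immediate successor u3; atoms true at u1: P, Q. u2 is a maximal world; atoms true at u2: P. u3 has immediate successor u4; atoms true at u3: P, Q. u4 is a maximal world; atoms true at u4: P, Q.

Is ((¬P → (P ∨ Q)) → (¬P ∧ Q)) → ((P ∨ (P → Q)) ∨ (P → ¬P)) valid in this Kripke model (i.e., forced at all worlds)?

u0 ⊩ ((¬P → (P ∨ Q)) → (¬P ∧ Q)) → ((P ∨ (P → Q)) ∨ (P → ¬P)) vacuously: no world accessible from u0 forces the antecedent (¬P → (P ∨ Q)) → (¬P ∧ Q).
Since the root u0 forces ((¬P → (P ∨ Q)) → (¬P ∧ Q)) → ((P ∨ (P → Q)) ∨ (P → ¬P)) and forcing is persistent (monotone upward), every world forces it.

Yes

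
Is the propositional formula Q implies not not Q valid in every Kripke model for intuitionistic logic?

This is double-negation introduction, which is intuitionistically derivable.
If a world forces Q then every accessible world forces Q (persistence), so none forces not Q; hence not not Q.

Yes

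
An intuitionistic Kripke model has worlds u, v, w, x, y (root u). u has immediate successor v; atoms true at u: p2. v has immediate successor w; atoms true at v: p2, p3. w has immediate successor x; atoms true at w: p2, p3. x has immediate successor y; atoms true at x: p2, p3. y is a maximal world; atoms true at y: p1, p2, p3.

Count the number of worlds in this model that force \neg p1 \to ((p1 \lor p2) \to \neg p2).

5

u: forces it.
v: forces it.
w: forces it.
x: forces it.
y: forces it.
Worlds forcing the formula: {u, v, w, x, y}.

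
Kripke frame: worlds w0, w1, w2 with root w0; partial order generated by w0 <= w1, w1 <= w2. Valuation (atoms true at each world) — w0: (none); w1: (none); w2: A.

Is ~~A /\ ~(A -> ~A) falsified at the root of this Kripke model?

w0 ||- ~~A /\ ~(A -> ~A) since w0 forces both conjuncts.
So the root w0 forces ~~A /\ ~(A -> ~A); the model is not a countermodel.

No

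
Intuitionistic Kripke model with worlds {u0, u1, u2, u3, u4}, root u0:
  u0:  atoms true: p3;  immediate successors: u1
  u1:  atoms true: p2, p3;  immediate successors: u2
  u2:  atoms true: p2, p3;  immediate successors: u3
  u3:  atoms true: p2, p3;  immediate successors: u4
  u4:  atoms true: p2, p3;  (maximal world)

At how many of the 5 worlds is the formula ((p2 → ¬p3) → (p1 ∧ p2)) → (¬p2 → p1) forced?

u0: forces it.
u1: forces it.
u2: forces it.
u3: forces it.
u4: forces it.
Worlds forcing the formula: {u0, u1, u2, u3, u4}.

5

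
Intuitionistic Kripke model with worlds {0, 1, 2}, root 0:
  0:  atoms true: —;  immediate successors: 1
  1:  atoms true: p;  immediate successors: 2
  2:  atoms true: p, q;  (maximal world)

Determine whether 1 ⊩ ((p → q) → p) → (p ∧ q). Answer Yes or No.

No

1 ⊮ ((p → q) → p) → (p ∧ q): already at 1 itself, 1 ⊩ (p → q) → p but 1 ⊮ p ∧ q.
1 ⊮ p ∧ q since 1 fails q.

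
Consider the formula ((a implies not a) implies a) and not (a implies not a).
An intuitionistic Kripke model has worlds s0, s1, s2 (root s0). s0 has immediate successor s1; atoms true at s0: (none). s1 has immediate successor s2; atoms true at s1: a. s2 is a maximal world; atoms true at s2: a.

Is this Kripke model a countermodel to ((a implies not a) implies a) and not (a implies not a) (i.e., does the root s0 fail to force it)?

No

s0 forces ((a implies not a) implies a) and not (a implies not a) since s0 forces both conjuncts.
So the root s0 forces ((a implies not a) implies a) and not (a implies not a); the model is not a countermodel.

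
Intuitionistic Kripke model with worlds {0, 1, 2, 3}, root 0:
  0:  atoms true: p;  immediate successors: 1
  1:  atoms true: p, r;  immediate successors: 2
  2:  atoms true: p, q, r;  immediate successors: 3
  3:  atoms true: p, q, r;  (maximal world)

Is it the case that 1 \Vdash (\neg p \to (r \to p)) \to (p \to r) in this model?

1 \Vdash (\neg p \to (r \to p)) \to (p \to r): every world accessible from 1 that forces \neg p \to (r \to p) (namely 1, 2, 3) also forces p \to r.

Yes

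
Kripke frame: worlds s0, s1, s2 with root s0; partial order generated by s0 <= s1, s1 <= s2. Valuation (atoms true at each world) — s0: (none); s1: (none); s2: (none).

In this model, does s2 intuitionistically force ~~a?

No

s2 ||-/- ~~a since s2 is accessible from s2 and s2 ||- ~a.
s2 ||- ~a: no world accessible from s2 forces a.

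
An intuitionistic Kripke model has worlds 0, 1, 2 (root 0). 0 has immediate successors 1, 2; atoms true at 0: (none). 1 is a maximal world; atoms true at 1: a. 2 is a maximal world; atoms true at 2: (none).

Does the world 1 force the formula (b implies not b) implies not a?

No

1 does not force (b implies not b) implies not a: already at 1 itself, 1 forces b implies not b but 1 does not force not a.
1 does not force not a since 1 is accessible from 1 and 1 forces a.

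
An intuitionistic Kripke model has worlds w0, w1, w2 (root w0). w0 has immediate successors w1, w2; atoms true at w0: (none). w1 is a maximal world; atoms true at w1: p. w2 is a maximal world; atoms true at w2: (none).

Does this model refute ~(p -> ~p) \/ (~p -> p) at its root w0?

Yes

w0 ||-/- ~(p -> ~p) \/ (~p -> p): neither disjunct is forced at w0.
w0 ||-/- ~(p -> ~p) since w2 is accessible from w0 and w2 ||- p -> ~p.
w2 ||- p -> ~p vacuously: no world accessible from w2 forces the antecedent p.
So the root w0 does not force ~(p -> ~p) \/ (~p -> p); the model is a countermodel.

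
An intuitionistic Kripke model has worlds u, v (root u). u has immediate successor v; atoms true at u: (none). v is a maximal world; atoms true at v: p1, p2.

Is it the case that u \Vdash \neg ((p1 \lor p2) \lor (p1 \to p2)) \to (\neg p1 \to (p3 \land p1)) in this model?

Yes

u \Vdash \neg ((p1 \lor p2) \lor (p1 \to p2)) \to (\neg p1 \to (p3 \land p1)) vacuously: no world accessible from u forces the antecedent \neg ((p1 \lor p2) \lor (p1 \to p2)).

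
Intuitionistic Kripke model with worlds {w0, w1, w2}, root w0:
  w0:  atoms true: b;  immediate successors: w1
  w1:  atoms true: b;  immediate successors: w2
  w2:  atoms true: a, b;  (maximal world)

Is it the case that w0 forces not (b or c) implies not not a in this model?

Yes

w0 forces not (b or c) implies not not a vacuously: no world accessible from w0 forces the antecedent not (b or c).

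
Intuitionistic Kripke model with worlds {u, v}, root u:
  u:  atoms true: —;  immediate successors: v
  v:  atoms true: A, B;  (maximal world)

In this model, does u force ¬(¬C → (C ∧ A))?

Yes

u ⊩ ¬(¬C → (C ∧ A)): no world accessible from u forces ¬C → (C ∧ A).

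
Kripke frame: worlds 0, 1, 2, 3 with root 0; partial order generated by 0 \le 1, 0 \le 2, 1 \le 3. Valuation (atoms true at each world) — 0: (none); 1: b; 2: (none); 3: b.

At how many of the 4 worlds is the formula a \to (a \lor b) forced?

4

0: forces it.
1: forces it.
2: forces it.
3: forces it.
Worlds forcing the formula: {0, 1, 2, 3}.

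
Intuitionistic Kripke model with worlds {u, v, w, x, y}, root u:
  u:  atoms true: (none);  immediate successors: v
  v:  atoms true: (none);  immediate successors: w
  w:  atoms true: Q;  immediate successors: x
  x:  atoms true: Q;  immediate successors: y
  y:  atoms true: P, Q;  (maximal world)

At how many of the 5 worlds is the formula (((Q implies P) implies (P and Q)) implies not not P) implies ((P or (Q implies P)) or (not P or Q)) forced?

u: does not force it — u does not force (((Q implies P) implies (P and Q)) implies not not P) implies ((P or (Q implies P)) or (not P or Q)): already at u itself, u forces ((Q implies P) implies (P and Q)) implies not not P but u does not force (P or (Q implies P)) or (not P or Q).
v: does not force it.
w: forces it.
x: forces it.
y: forces it.
Worlds forcing the formula: {w, x, y}.

3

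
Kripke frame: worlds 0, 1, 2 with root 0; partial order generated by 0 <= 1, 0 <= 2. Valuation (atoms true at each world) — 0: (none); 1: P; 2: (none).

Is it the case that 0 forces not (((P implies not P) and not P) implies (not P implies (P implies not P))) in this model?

No

0 does not force not (((P implies not P) and not P) implies (not P implies (P implies not P))) since 0 is accessible from 0 and 0 forces ((P implies not P) and not P) implies (not P implies (P implies not P)).
0 forces ((P implies not P) and not P) implies (not P implies (P implies not P)): every world accessible from 0 that forces (P implies not P) and not P (namely 2) also forces not P implies (P implies not P).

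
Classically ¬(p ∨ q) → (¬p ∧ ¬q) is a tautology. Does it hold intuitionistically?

This is a constructively valid De Morgan direction (negated disjunction to conjunction of negations), which is intuitionistically derivable.
From ¬(p ∨ q): if p held then p ∨ q would, contradiction — so ¬p; similarly ¬q.

Yes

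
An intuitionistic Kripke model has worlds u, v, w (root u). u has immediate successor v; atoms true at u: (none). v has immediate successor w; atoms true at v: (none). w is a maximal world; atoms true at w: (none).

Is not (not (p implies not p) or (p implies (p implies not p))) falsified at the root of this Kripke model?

Yes

u does not force not (not (p implies not p) or (p implies (p implies not p))) since u is accessible from u and u forces not (p implies not p) or (p implies (p implies not p)).
u forces not (p implies not p) or (p implies (p implies not p)) via the disjunct p implies (p implies not p).
So the root u does not force not (not (p implies not p) or (p implies (p implies not p))); the model is a countermodel.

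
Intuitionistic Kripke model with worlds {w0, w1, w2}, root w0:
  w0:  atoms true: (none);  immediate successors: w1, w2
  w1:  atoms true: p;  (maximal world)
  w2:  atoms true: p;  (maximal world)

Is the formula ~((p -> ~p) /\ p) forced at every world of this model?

w0 ||- ~((p -> ~p) /\ p): no world accessible from w0 forces (p -> ~p) /\ p.
Since the root w0 forces ~((p -> ~p) /\ p) and forcing is persistent (monotone upward), every world forces it.

Yes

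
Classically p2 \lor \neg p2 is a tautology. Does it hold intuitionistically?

No

This is the law of excluded middle, which is not intuitionistically valid.
A Kripke countermodel: worlds w0, w1; order generated by w0 \le w1; atoms true at each world — w0:{}; w1:{p2}.
w0 \nVdash p2 \lor \neg p2: neither disjunct is forced at w0.
w0 lacks atom p2, so w0 \nVdash p2.
So the root w0 does not force the formula.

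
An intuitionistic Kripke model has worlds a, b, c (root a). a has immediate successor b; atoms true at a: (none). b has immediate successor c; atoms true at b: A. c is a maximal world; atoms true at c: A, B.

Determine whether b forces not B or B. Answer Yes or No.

b does not force not B or B: neither disjunct is forced at b.
b does not force not B since c is accessible from b and c forces B.

No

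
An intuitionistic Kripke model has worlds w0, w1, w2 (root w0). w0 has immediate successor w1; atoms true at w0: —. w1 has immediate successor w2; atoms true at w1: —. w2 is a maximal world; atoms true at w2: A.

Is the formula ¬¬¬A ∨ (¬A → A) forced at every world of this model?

Yes

w0 ⊩ ¬¬¬A ∨ (¬A → A) via the disjunct ¬A → A.
Since the root w0 forces ¬¬¬A ∨ (¬A → A) and forcing is persistent (monotone upward), every world forces it.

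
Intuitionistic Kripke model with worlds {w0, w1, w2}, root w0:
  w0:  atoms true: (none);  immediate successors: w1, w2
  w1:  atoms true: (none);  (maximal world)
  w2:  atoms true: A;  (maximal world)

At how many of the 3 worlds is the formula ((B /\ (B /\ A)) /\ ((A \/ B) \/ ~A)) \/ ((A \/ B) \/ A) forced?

w0: does not force it — w0 ||-/- ((B /\ (B /\ A)) /\ ((A \/ B) \/ ~A)) \/ ((A \/ B) \/ A): neither disjunct is forced at w0.
w1: does not force it — w1 ||-/- ((B /\ (B /\ A)) /\ ((A \/ B) \/ ~A)) \/ ((A \/ B) \/ A): neither disjunct is forced at w1.
w2: forces it.
Worlds forcing the formula: {w2}.

1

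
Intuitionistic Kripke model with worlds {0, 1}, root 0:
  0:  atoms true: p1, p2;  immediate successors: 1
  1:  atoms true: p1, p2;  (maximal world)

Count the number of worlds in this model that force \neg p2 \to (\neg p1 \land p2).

0: forces it.
1: forces it.
Worlds forcing the formula: {0, 1}.

2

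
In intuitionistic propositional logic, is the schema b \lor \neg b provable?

This is the law of excluded middle, which is not intuitionistically valid.
A Kripke countermodel: worlds u, v; order generated by u \le v; atoms true at each world — u:{}; v:{b}.
u \nVdash b \lor \neg b: neither disjunct is forced at u.
u lacks atom b, so u \nVdash b.
So the root u does not force the formula.

No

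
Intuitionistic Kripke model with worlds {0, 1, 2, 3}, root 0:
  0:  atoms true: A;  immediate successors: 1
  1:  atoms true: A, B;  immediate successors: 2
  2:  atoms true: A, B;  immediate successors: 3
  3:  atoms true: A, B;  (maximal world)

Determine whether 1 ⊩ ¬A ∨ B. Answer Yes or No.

Yes

1 ⊩ ¬A ∨ B via the disjunct B.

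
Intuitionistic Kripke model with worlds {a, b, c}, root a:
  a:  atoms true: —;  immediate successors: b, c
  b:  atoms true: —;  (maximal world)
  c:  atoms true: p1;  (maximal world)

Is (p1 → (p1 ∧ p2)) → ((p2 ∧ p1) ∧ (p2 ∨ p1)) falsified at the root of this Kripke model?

a ⊮ (p1 → (p1 ∧ p2)) → ((p2 ∧ p1) ∧ (p2 ∨ p1)): at the accessible world b, b ⊩ p1 → (p1 ∧ p2) but b ⊮ (p2 ∧ p1) ∧ (p2 ∨ p1).
b ⊮ (p2 ∧ p1) ∧ (p2 ∨ p1) since b fails p2 ∧ p1.
So the root a does not force (p1 → (p1 ∧ p2)) → ((p2 ∧ p1) ∧ (p2 ∨ p1)); the model is a countermodel.

Yes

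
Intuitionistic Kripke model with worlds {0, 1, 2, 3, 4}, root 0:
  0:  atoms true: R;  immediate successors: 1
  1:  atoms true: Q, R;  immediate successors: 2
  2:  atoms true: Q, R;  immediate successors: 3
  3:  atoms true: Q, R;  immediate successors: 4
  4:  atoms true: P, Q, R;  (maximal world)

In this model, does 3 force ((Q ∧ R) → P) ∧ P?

3 ⊮ ((Q ∧ R) → P) ∧ P since 3 fails (Q ∧ R) → P.

No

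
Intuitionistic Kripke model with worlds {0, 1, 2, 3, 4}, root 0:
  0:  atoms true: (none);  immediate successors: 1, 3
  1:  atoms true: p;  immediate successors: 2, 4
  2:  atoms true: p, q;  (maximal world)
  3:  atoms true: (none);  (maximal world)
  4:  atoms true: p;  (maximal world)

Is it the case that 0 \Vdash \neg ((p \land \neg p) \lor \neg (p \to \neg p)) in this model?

0 \nVdash \neg ((p \land \neg p) \lor \neg (p \to \neg p)) since 1 is accessible from 0 and 1 \Vdash (p \land \neg p) \lor \neg (p \to \neg p).
1 \Vdash (p \land \neg p) \lor \neg (p \to \neg p) via the disjunct \neg (p \to \neg p).

No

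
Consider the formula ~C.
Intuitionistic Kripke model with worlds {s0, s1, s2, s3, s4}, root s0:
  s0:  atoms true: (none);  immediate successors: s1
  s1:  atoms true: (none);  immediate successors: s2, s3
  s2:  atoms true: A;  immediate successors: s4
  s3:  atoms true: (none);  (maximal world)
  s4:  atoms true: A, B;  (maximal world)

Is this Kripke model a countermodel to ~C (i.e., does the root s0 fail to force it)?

s0 ||- ~C: no world accessible from s0 forces C.
So the root s0 forces ~C; the model is not a countermodel.

No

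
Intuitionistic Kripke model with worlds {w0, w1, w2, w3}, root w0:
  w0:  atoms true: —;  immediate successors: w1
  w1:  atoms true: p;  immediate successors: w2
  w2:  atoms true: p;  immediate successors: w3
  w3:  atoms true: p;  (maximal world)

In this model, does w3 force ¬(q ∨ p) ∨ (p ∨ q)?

w3 ⊩ ¬(q ∨ p) ∨ (p ∨ q) via the disjunct p ∨ q.

Yes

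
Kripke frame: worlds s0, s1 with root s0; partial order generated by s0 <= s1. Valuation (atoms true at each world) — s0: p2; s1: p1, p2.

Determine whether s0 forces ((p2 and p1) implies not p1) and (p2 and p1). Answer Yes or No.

No

s0 does not force ((p2 and p1) implies not p1) and (p2 and p1) since s0 fails (p2 and p1) implies not p1.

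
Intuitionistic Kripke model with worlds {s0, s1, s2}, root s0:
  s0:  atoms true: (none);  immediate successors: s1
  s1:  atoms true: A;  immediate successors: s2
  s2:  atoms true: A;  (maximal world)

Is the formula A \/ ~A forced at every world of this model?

Not every world: s0 ||-/- A \/ ~A.
s0 ||-/- A \/ ~A: neither disjunct is forced at s0.
s0 lacks atom A, so s0 ||-/- A.

No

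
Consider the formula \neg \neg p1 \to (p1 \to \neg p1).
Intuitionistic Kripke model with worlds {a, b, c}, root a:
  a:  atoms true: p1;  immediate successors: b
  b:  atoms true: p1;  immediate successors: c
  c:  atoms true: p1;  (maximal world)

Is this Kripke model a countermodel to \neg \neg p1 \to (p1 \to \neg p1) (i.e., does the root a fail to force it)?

a \nVdash \neg \neg p1 \to (p1 \to \neg p1): already at a itself, a \Vdash \neg \neg p1 but a \nVdash p1 \to \neg p1.
a \nVdash p1 \to \neg p1: already at a itself, a \Vdash p1 but a \nVdash \neg p1.
a \nVdash \neg p1 since a is accessible from a and a \Vdash p1.
So the root a does not force \neg \neg p1 \to (p1 \to \neg p1); the model is a countermodel.

Yes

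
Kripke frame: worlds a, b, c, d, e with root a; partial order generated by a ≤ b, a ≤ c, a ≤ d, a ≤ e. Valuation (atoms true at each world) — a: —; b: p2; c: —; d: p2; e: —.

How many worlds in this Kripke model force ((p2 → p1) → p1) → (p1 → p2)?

5

a: forces it.
b: forces it.
c: forces it.
d: forces it.
e: forces it.
Worlds forcing the formula: {a, b, c, d, e}.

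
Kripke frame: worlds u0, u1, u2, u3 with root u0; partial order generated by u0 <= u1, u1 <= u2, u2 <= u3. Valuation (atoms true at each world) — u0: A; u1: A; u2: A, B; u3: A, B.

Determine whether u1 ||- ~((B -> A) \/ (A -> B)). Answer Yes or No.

No

u1 ||-/- ~((B -> A) \/ (A -> B)) since u1 is accessible from u1 and u1 ||- (B -> A) \/ (A -> B).
u1 ||- (B -> A) \/ (A -> B) via the disjunct B -> A.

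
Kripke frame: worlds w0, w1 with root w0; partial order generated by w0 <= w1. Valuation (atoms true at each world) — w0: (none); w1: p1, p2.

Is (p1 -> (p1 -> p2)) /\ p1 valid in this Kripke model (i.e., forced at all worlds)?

Not every world: w0 ||-/- (p1 -> (p1 -> p2)) /\ p1.
w0 ||-/- (p1 -> (p1 -> p2)) /\ p1 since w0 fails p1.

No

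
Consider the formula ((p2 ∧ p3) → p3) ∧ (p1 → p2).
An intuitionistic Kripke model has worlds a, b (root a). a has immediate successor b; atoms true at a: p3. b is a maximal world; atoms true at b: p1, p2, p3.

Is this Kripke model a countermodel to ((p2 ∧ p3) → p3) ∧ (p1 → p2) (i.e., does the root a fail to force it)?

No

a ⊩ ((p2 ∧ p3) → p3) ∧ (p1 → p2) since a forces both conjuncts.
So the root a forces ((p2 ∧ p3) → p3) ∧ (p1 → p2); the model is not a countermodel.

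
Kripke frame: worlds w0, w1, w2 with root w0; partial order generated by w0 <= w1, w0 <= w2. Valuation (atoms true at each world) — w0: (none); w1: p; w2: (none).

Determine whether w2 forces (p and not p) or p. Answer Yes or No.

w2 does not force (p and not p) or p: neither disjunct is forced at w2.
w2 does not force p and not p since w2 fails p.

No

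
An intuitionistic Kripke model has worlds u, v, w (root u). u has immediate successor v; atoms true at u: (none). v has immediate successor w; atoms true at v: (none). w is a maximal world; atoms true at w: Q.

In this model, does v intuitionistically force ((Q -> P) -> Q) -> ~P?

Yes

v ||- ((Q -> P) -> Q) -> ~P: every world accessible from v that forces (Q -> P) -> Q (namely v, w) also forces ~P.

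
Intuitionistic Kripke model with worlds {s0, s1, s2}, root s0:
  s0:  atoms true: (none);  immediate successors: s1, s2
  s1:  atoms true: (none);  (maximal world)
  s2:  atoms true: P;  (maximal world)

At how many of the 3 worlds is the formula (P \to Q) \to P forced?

s0: does not force it — s0 \nVdash (P \to Q) \to P: at the accessible world s1, s1 \Vdash P \to Q but s1 \nVdash P.
s1: does not force it.
s2: forces it.
Worlds forcing the formula: {s2}.

1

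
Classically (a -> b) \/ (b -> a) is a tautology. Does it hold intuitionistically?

No

This is the Gödel–Dummett linearity axiom, which is not intuitionistically valid.
A Kripke countermodel: worlds u, v, w; order generated by u <= v, u <= w; atoms true at each world — u:{}; v:{a}; w:{b}.
u ||-/- (a -> b) \/ (b -> a): neither disjunct is forced at u.
u ||-/- a -> b: at the accessible world v, v ||- a but v ||-/- b.
v lacks atom b, so v ||-/- b.
So the root u does not force the formula.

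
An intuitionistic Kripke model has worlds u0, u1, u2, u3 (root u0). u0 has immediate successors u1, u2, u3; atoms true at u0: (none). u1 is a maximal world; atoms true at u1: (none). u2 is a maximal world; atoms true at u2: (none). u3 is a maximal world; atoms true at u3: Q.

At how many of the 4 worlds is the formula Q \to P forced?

u0: does not force it — u0 \nVdash Q \to P: at the accessible world u3, u3 \Vdash Q but u3 \nVdash P.
u1: forces it.
u2: forces it.
u3: does not force it.
Worlds forcing the formula: {u1, u2}.

2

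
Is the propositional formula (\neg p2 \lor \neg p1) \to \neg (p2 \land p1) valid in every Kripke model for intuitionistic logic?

This is a constructively valid De Morgan direction (disjunction of negations to negated conjunction), which is intuitionistically derivable.
If \neg p2 holds at a world then no accessible world forces p2, hence none forces p2 \land p1; likewise for \neg p1.

Yes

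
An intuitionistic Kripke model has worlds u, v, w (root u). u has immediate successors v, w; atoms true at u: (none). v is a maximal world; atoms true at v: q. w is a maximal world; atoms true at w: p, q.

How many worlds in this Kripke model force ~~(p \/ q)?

3

u: forces it.
v: forces it.
w: forces it.
Worlds forcing the formula: {u, v, w}.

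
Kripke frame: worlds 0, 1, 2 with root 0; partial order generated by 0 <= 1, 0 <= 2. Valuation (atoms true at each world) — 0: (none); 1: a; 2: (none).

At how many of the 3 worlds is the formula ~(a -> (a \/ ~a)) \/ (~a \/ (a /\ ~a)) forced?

1

0: does not force it — 0 ||-/- ~(a -> (a \/ ~a)) \/ (~a \/ (a /\ ~a)): neither disjunct is forced at 0.
1: does not force it.
2: forces it.
Worlds forcing the formula: {2}.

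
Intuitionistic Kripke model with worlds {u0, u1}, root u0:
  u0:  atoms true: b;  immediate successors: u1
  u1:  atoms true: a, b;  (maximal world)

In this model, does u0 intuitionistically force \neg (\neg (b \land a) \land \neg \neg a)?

Yes

u0 \Vdash \neg (\neg (b \land a) \land \neg \neg a): no world accessible from u0 forces \neg (b \land a) \land \neg \neg a.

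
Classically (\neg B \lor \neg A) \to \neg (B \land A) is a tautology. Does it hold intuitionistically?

Yes

This is a constructively valid De Morgan direction (disjunction of negations to negated conjunction), which is intuitionistically derivable.
If \neg B holds at a world then no accessible world forces B, hence none forces B \land A; likewise for \neg A.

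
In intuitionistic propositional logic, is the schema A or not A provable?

No

This is the law of excluded middle, which is not intuitionistically valid.
A Kripke countermodel: worlds a, b; order generated by a <= b; atoms true at each world — a:{}; b:{A}.
a does not force A or not A: neither disjunct is forced at a.
a lacks atom A, so a does not force A.
So the root a does not force the formula.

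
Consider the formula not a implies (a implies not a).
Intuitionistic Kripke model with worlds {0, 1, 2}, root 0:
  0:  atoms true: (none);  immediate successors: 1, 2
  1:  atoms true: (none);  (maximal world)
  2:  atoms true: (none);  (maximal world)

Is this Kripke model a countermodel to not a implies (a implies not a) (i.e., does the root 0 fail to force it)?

0 forces not a implies (a implies not a): every world accessible from 0 that forces not a (namely 0, 1, 2) also forces a implies not a.
So the root 0 forces not a implies (a implies not a); the model is not a countermodel.

No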